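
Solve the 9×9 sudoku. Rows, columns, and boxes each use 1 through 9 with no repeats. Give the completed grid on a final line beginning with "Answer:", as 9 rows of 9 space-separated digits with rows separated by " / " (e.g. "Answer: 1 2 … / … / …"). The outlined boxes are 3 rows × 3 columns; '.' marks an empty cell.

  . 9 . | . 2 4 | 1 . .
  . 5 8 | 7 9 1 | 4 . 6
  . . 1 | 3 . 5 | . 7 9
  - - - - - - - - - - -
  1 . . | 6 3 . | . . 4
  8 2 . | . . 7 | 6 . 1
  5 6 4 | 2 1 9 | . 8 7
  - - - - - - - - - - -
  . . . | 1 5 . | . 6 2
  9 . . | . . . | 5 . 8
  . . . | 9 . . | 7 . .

Step 1. [r9c9∈{3}] r9c9 is down to just 3 ⇒ r9c9=3.
Step 2. [r8c4∈{4}] r8c4 is down to just 4, so r8c4=4.
Step 3. [r5c3∈{3,9}] r5c3 is the only open cell in box 4 admitting 3 ⇒ r5c3=3.
Step 4. [r7c3∈{7}] r7c3 has the single candidate 7. So r7c3=7.
Step 5. [r3c5∈{6,8}] across box 2, 6 lands solely at r3c5, so r3c5=6.
Step 6. [r4c8∈{2,5,9}] in row 4, 5 fits only at r4c8, so r4c8=5.
Step 7. [r9c5∈{8}] r9c5's peers cover all but 8, so r9c5=8.
Step 8. [r7c6∈{3}] nothing but 3 survives at r7c6. So r7c6=3.
Step 9. [r7c1∈{4}] r7c1's peers cover all but 4. So r7c1=4.
Step 10. [r2c8∈{2,3}] r2c8 is the only open cell in col 8 admitting 2, so r2c8=2.
Step 11. [r1c3∈{6}] r1c3's peers cover all but 6 ⇒ r1c3=6.
Step 12. [r8c3∈{2}] nothing but 2 survives at r8c3, so r8c3=2.
Step 13. [r8c8∈{1}] only 1 remains possible at r8c8, so r8c8=1.
Step 14. [r7c7∈{9}] r7c7's peers cover all but 9. So r7c7=9.
Step 15. [r1c1∈{3,7}] r1c1 is the only open cell in row 1 admitting 7. So r1c1=7.
Step 16. [r9c1∈{6}] r9c1 has the single candidate 6, so r9c1=6.
Step 17. [r6c7∈{3}] only 3 remains possible at r6c7. So r6c7=3.
Step 18. [r3c1∈{2}] r3c1's peers cover all but 2, so r3c1=2.
Step 19. [r1c8∈{3}] r1c8 has the single candidate 3, so r1c8=3.
Step 20. [r8c6∈{6}] r8c6 is down to just 6. So r8c6=6.
Step 21. [r3c7∈{8}] r3c7's peers cover all but 8 ⇒ r3c7=8.
Step 22. [r7c2∈{8}] r7c2 is down to just 8, so r7c2=8.
Step 23. [r4c2∈{7}] nothing but 7 survives at r4c2, so r4c2=7.
Step 24. [r1c9∈{5}] r1c9's peers cover all but 5, so r1c9=5.
Step 25. [r8c5∈{7}] r8c5 has the single candidate 7. So r8c5=7.
Step 26. [r5c8∈{9}] only 9 remains possible at r5c8 ⇒ r5c8=9.
Step 27. [r9c8∈{4}] nothing but 4 survives at r9c8, so r9c8=4.
Step 28. [r8c2∈{3}] r8c2's peers cover all but 3, so r8c2=3.
Step 29. [r1c4∈{8}] r1c4's peers cover all but 8, so r1c4=8.
Step 30. [r9c2∈{1}] r9c2 has the single candidate 1 ⇒ r9c2=1.
Step 31. [r4c3∈{9}] r4c3's peers cover all but 9 ⇒ r4c3=9.
Step 32. [r5c4∈{5}] r5c4 is down to just 5, so r5c4=5.
Step 33. [r4c7∈{2}] r4c7 is down to just 2 ⇒ r4c7=2.
Step 34. [r9c3∈{5}] nothing but 5 survives at r9c3 ⇒ r9c3=5.
Step 35. [r4c6∈{8}] nothing but 8 survives at r4c6, so r4c6=8.
Step 36. [r9c6∈{2}] r9c6 is down to just 2, so r9c6=2.
Step 37. [r3c2∈{4}] r3c2 is down to just 4. So r3c2=4.
Step 38. [r2c1∈{3}] nothing but 3 survives at r2c1 ⇒ r2c1=3.
Step 39. [r5c5∈{4}] r5c5 is down to just 4. So r5c5=4.

Answer: 7 9 6 8 2 4 1 3 5 / 3 5 8 7 9 1 4 2 6 / 2 4 1 3 6 5 8 7 9 / 1 7 9 6 3 8 2 5 4 / 8 2 3 5 4 7 6 9 1 / 5 6 4 2 1 9 3 8 7 / 4 8 7 1 5 3 9 6 2 / 9 3 2 4 7 6 5 1 8 / 6 1 5 9 8 2 7 4 3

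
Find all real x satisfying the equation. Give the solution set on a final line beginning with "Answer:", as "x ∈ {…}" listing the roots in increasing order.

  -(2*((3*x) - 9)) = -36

Step 1. [-(2*((3*x) - 9)) = -36] leading − — multiply by −1. So neg: 2*((3*x) - 9) = 36.
Step 2. [2*((3*x) - 9) = 36] LHS = 2·(…); ÷2 both sides ⇒ div: (3*x) - 9 = 18.
Step 3. [(3*x) - 9 = 18] common factor 3 (LHS and 18) — divide through, so factor: x - 3 = 6.
Step 4. [x - 3 = 6] peel the -3: add 3 from each side. So sub: x = 9.

Answer: x ∈ {9}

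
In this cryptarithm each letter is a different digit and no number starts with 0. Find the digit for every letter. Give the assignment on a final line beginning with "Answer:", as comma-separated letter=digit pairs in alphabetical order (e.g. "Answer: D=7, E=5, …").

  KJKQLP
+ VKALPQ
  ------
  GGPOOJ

Step 1. [col 1: P + Q ≡ J (mod 10)] column 1 (P + Q ≡ J (mod 10), carry-in 0) doesn't pin Q yet; pick Q=1 and continue. So Q=1.
Step 2. [col 1: P + Q ≡ J (mod 10)] column 1 (P + Q ≡ J (mod 10), carry-in 0) doesn't pin P yet; pick P=2 and continue, so P=2.
Step 3. [col 1: P + Q ≡ J (mod 10)] column 1 reads P+Q+carry(0)=J with P=2, Q=1; with digits 1,2 already taken and all letters distinct, the only value for J is 3, so J=3.
Step 4. [col 2: L + P ≡ O (mod 10)] no forcing yet in column 2 (carry-in 0); L=8 is free and consistent — try it. So L=8.
Step 5. [col 2: L + P ≡ O (mod 10)] in column 2 we have L+P≡O with carry-in 0; given L=8, P=2 and digits 1,2,3,8 already taken and all letters distinct, that pins O to 0 ⇒ O=0.
Step 6. [col 4: K + A ≡ P (mod 10)] no forcing yet in column 4 (carry-in 1); K=5 is free and consistent — try it. So K=5.
Step 7. [col 4: K + A ≡ P (mod 10)] column 4 reads K+A+carry(1)=P with K=5, P=2; with digits 0,1,2,3,5,8 already taken and all letters distinct, the only value for A is 6, so A=6.
Step 8. [col 5: J + K ≡ G (mod 10)] column 5 reads J+K+carry(1)=G with J=3, K=5; with digits 0,1,2,3,5,6,8 already taken and all letters distinct, the only value for G is 9. So G=9.
Step 9. [col 6: K + V ≡ G (mod 10)] in column 6 we have K+V≡G with carry-in 0; given K=5, G=9 and digits 0,1,2,3,5,6,8,9 already taken and all letters distinct, that pins V to 4, so V=4.

Answer: A=6, G=9, J=3, K=5, L=8, O=0, P=2, Q=1, V=4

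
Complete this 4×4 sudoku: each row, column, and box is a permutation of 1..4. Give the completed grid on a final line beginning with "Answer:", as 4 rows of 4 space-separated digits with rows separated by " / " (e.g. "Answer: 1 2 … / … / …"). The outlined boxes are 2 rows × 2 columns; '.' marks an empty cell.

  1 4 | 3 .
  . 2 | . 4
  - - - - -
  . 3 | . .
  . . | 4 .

Step 1. [r3c3∈{1,2}] across col 3, 2 lands solely at r3c3, so r3c3=2.
Step 2. [r3c4∈{1}] only 1 remains possible at r3c4. So r3c4=1.
Step 3. [r2c3∈{1}] nothing but 1 survives at r2c3. So r2c3=1.
Step 4. [r4c2∈{1}] r4c2 has the single candidate 1, so r4c2=1.
Step 5. [r1c4∈{2}] r1c4's peers cover all but 2, so r1c4=2.
Step 6. [r3c1∈{4}] r3c1 is down to just 4, so r3c1=4.
Step 7. [r4c4∈{3}] nothing but 3 survives at r4c4. So r4c4=3.
Step 8. [r4c1∈{2}] r4c1 is down to just 2. So r4c1=2.
Step 9. [r2c1∈{3}] only 3 remains possible at r2c1. So r2c1=3.

Answer: 1 4 3 2 / 3 2 1 4 / 4 3 2 1 / 2 1 4 3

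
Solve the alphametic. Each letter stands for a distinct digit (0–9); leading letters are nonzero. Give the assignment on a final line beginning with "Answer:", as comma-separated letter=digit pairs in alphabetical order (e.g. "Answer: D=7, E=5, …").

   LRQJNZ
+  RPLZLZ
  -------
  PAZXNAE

Step 1. [P] the sum has 7 digits but both addends have 6; that extra leading digit P is the final carry, namely 1, so P=1.
Step 2. [col 1: Z + Z ≡ E (mod 10)] no forcing yet in column 1 (carry-in 0); E=2 is free and consistent — try it. So E=2.
Step 3. [col 1: Z + Z ≡ E (mod 10)] in column 1 we have Z+Z≡E with carry-in 0; given E=2 and digits 1,2 already taken and all letters distinct, that pins Z to 6, so Z=6.
Step 4. [col 2: N + L ≡ A (mod 10)] L=8 is one option consistent with column 2 (N + L ≡ A (mod 10), carry-in 1) — take it, so L=8.
Step 5. [col 2: N + L ≡ A (mod 10)] several values work for A in column 2 (N + L ≡ A (mod 10), carry-in 1); try A=3, so A=3.
Step 6. [col 2: N + L ≡ A (mod 10)] in column 2 we have N+L≡A with carry-in 1; given L=8, A=3 and digits 1,2,3,6,8 already taken and all letters distinct, that pins N to 4, so N=4.
Step 7. [col 3: J + Z ≡ N (mod 10)] from column 3 (Z=6, N=4, carry-in 1, digits 1,2,3,4,6,8 already taken and all letters distinct): J must equal 7 ⇒ J=7.
Step 8. [col 4: Q + L ≡ X (mod 10)] in column 4 we have Q+L≡X with carry-in 1; given L=8 and digits 1,2,3,4,6,7,8 already taken and all letters distinct, that pins X to 9 ⇒ X=9.
Step 9. [col 4: Q + L ≡ X (mod 10)] from column 4 (L=8, X=9, carry-in 1, digits 1,2,3,4,6,7,8,9 already taken and all letters distinct): Q must equal 0. So Q=0.
Step 10. [col 5: R + P ≡ Z (mod 10)] from column 5 (P=1, Z=6, carry-in 0, digits 0,1,2,3,4,6,7,8,9 already taken and all letters distinct): R must equal 5 ⇒ R=5.

Answer: A=3, E=2, J=7, L=8, N=4, P=1, Q=0, R=5, X=9, Z=6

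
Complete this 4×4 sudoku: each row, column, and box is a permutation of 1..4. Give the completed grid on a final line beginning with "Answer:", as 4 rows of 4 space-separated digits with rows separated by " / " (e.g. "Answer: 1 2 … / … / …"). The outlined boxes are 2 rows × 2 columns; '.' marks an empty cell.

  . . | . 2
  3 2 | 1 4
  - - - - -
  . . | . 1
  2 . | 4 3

Step 1. [r1c1∈{1,4}] 1 has one home in col 1: r1c1. So r1c1=1.
Step 2. [r3c2∈{3,4}] 3 has one home in row 3: r3c2. So r3c2=3.
Step 3. [r4c2∈{1}] r4c2's peers cover all but 1, so r4c2=1.
Step 4. [r1c2∈{4}] only 4 remains possible at r1c2 ⇒ r1c2=4.
Step 5. [r3c3∈{2}] r3c3's peers cover all but 2, so r3c3=2.
Step 6. [r1c3∈{3}] r1c3 has the single candidate 3, so r1c3=3.
Step 7. [r3c1∈{4}] nothing but 4 survives at r3c1. So r3c1=4.

Answer: 1 4 3 2 / 3 2 1 4 / 4 3 2 1 / 2 1 4 3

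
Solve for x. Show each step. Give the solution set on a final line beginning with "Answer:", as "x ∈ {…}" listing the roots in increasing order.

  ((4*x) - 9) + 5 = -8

Step 1. [((4*x) - 9) + 5 = -8] the outer +5 inverts by subtracting 5, so sub: (4*x) - 9 = -13.
Step 2. [(4*x) - 9 = -13] 9 comes off first (add 9), so sub: 4*x = -4.
Step 3. [4*x = -4] LHS = 4·(…); ÷4 both sides. So div: x = -1.

Answer: x ∈ {-1}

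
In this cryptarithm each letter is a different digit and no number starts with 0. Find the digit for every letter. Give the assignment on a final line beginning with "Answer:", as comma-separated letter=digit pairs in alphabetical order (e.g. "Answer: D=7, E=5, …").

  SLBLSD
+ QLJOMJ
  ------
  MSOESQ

Step 1. [col 1: D + J ≡ Q (mod 10)] column 1 (D + J ≡ Q (mod 10), carry-in 0) doesn't pin Q yet; pick Q=1 and continue ⇒ Q=1.
Step 2. [col 1: D + J ≡ Q (mod 10)] column 1 (D + J ≡ Q (mod 10), carry-in 0) doesn't pin J yet; pick J=6 and continue, so J=6.
Step 3. [col 1: D + J ≡ Q (mod 10)] column 1: given J=6, Q=1, carry-in 0, and digits 1,6 already taken and all letters distinct, D+J≡Q (mod 10) forces D=5 ⇒ D=5.
Step 4. [col 2: S + M ≡ S (mod 10)] in column 2 we have S+M≡S with carry-in 1; given nothing yet and digits 1,5,6 already taken and all letters distinct, that pins M to 9 ⇒ M=9.
Step 5. [col 2: S + M ≡ S (mod 10)] column 2 (S + M ≡ S (mod 10), carry-in 1) doesn't pin S yet; pick S=8 and continue ⇒ S=8.
Step 6. [col 3: L + O ≡ E (mod 10)] no forcing yet in column 3 (carry-in 1); O=7 is free and consistent — try it, so O=7.
Step 7. [col 3: L + O ≡ E (mod 10)] no forcing yet in column 3 (carry-in 1); E=2 is free and consistent — try it ⇒ E=2.
Step 8. [col 3: L + O ≡ E (mod 10)] in column 3 we have L+O≡E with carry-in 1; given O=7, E=2 and digits 1,2,5,6,7,8,9 already taken and all letters distinct, that pins L to 4 ⇒ L=4.
Step 9. [col 4: B + J ≡ O (mod 10)] column 4 reads B+J+carry(1)=O with J=6, O=7; with digits 1,2,4,5,6,7,8,9 already taken and all letters distinct, the only value for B is 0, so B=0.

Answer: B=0, D=5, E=2, J=6, L=4, M=9, O=7, Q=1, S=8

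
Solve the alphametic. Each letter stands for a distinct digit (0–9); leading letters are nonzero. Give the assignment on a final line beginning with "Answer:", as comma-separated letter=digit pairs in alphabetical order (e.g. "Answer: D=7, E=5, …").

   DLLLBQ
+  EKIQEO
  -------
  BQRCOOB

Step 1. [col 1: Q + O ≡ B (mod 10)] B=1 is one option consistent with column 1 (Q + O ≡ B (mod 10), carry-in 0) — take it ⇒ B=1.
Step 2. [col 1: Q + O ≡ B (mod 10)] no forcing yet in column 1 (carry-in 0); Q=4 is free and consistent — try it, so Q=4.
Step 3. [col 1: Q + O ≡ B (mod 10)] column 1 reads Q+O+carry(0)=B with Q=4, B=1; with digits 1,4 already taken and all letters distinct, the only value for O is 7, so O=7.
Step 4. [col 2: B + E ≡ O (mod 10)] from column 2 (B=1, O=7, carry-in 1, digits 1,4,7 already taken and all letters distinct): E must equal 5. So E=5.
Step 5. [col 3: L + Q ≡ O (mod 10)] in column 3 we have L+Q≡O with carry-in 0; given Q=4, O=7 and digits 1,4,5,7 already taken and all letters distinct, that pins L to 3, so L=3.
Step 6. [col 4: L + I ≡ C (mod 10)] no forcing yet in column 4 (carry-in 0); C=2 is free and consistent — try it ⇒ C=2.
Step 7. [col 4: L + I ≡ C (mod 10)] from column 4 (L=3, C=2, carry-in 0, digits 1,2,3,4,5,7 already taken and all letters distinct): I must equal 9, so I=9.
Step 8. [col 5: L + K ≡ R (mod 10)] in column 5 we have L+K≡R with carry-in 1; given L=3 and digits 1,2,3,4,5,7,9 already taken and all letters distinct, that pins K to 6. So K=6.
Step 9. [col 5: L + K ≡ R (mod 10)] column 5: given L=3, K=6, carry-in 1, and digits 1,2,3,4,5,6,7,9 already taken and all letters distinct, L+K≡R (mod 10) forces R=0. So R=0.
Step 10. [col 6: D + E ≡ Q (mod 10)] column 6 reads D+E+carry(1)=Q with E=5, Q=4; with digits 0,1,2,3,4,5,6,7,9 already taken and all letters distinct, the only value for D is 8, so D=8.

Answer: B=1, C=2, D=8, E=5, I=9, K=6, L=3, O=7, Q=4, R=0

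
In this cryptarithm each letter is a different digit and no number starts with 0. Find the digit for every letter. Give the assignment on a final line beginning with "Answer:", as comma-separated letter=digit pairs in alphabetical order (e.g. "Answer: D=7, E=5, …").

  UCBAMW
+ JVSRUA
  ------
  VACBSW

Step 1. [col 1: W + A ≡ W (mod 10)] from column 1 (nothing yet, carry-in 0, all letters distinct, none taken yet): A must equal 0. So A=0.
Step 2. [col 1: W + A ≡ W (mod 10)] W=3 is one option consistent with column 1 (W + A ≡ W (mod 10), carry-in 0) — take it. So W=3.
Step 3. [col 2: M + U ≡ S (mod 10)] no forcing yet in column 2 (carry-in 0); U=5 is free and consistent — try it, so U=5.
Step 4. [col 2: M + U ≡ S (mod 10)] S=4 is one option consistent with column 2 (M + U ≡ S (mod 10), carry-in 0) — take it, so S=4.
Step 5. [col 2: M + U ≡ S (mod 10)] column 2 reads M+U+carry(0)=S with U=5, S=4; with digits 0,3,4,5 already taken and all letters distinct, the only value for M is 9 ⇒ M=9.
Step 6. [col 3: A + R ≡ B (mod 10)] column 3 (A + R ≡ B (mod 10), carry-in 1) doesn't pin B yet; pick B=7 and continue ⇒ B=7.
Step 7. [col 3: A + R ≡ B (mod 10)] in column 3 we have A+R≡B with carry-in 1; given A=0, B=7 and digits 0,3,4,5,7,9 already taken and all letters distinct, that pins R to 6. So R=6.
Step 8. [col 4: B + S ≡ C (mod 10)] column 4 reads B+S+carry(0)=C with B=7, S=4; with digits 0,3,4,5,6,7,9 already taken and all letters distinct, the only value for C is 1 ⇒ C=1.
Step 9. [col 5: C + V ≡ A (mod 10)] column 5 reads C+V+carry(1)=A with C=1, A=0; with digits 0,1,3,4,5,6,7,9 already taken and all letters distinct, the only value for V is 8 ⇒ V=8.
Step 10. [col 6: U + J ≡ V (mod 10)] column 6: given U=5, V=8, carry-in 1, and digits 0,1,3,4,5,6,7,8,9 already taken and all letters distinct, U+J≡V (mod 10) forces J=2, so J=2.

Answer: A=0, B=7, C=1, J=2, M=9, R=6, S=4, U=5, V=8, W=3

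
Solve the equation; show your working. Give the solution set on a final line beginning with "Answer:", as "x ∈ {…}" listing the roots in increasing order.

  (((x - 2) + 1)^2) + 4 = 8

Step 1. [(((x - 2) + 1)^2) + 4 = 8] +4 is outermost — subtract 4 both sides, so sub: ((x - 2) + 1)^2 = 4.
Step 2. [((x - 2) + 1)^2 = 4] LHS squared, RHS 4 ≥ 0: apply √ (±), so sqrt: (x - 2) + 1 = 2 or -2.
Step 3. [(x - 2) + 1 = 2 or -2] peel the +1: subtract 1 from each side. So sub: x - 2 = 1 or -3.
Step 4. [x - 2 = 1 or -3] 2 comes off first (add 2) ⇒ sub: x = 3 or -1.

Answer: x ∈ {-1, 3}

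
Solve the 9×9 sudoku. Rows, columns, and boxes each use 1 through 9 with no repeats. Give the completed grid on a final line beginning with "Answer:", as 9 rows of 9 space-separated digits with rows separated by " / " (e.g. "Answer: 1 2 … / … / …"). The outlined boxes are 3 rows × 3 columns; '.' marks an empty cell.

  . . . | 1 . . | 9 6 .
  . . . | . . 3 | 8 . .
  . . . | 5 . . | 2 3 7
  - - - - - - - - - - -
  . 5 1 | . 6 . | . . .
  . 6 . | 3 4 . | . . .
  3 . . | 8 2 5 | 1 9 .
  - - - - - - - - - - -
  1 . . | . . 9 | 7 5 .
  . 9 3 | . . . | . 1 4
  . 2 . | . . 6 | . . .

Step 1. [r9c8∈{8}] r9c8 has the single candidate 8 ⇒ r9c8=8.
Step 2. [r4c6∈{7}] r4c6 is down to just 7, so r4c6=7.
Step 3. [r2c4∈{2,4,6,7,9}] in col 4, 6 fits only at r2c4. So r2c4=6.
Step 4. [r7c9∈{2,3,6}] r7c9 is the only open cell in box 9 admitting 2 ⇒ r7c9=2.
Step 5. [r1c6∈{2,4,8}] across box 2, 2 lands solely at r1c6 ⇒ r1c6=2.
Step 6. [r2c8∈{4}] r2c8 has the single candidate 4. So r2c8=4.
Step 7. [r3c6∈{4,8}] r3c6 is the only open cell in col 6 admitting 4. So r3c6=4.
Step 8. [r1c9∈{5}] r1c9 has the single candidate 5. So r1c9=5.
Step 9. [r7c3∈{4,6,8}] across row 7, 6 lands solely at r7c3, so r7c3=6.
Step 10. [r9c5∈{1,3,5,7}] across row 9, 1 lands solely at r9c5. So r9c5=1.
Step 11. [r8c6∈{8}] r8c6 has the single candidate 8. So r8c6=8.
Step 12. [r1c2∈{3,4,7,8}] in row 1, 3 fits only at r1c2. So r1c2=3.
Step 13. [r5c9∈{8}] nothing but 8 survives at r5c9 ⇒ r5c9=8.
Step 14. [r4c1∈{2,4,8,9}] 8 has one home in row 4: r4c1. So r4c1=8.
Step 15. [r5c8∈{2,7}] across col 8, 7 lands solely at r5c8 ⇒ r5c8=7.
Step 16. [r8c5∈{5,7}] 5 has one home in col 5: r8c5. So r8c5=5.
Step 17. [r8c1∈{7}] r8c1 has the single candidate 7, so r8c1=7.
Step 18. [r7c4∈{4}] only 4 remains possible at r7c4 ⇒ r7c4=4.
Step 19. [r9c7∈{3}] only 3 remains possible at r9c7, so r9c7=3.
Step 20. [r3c2∈{1,8}] r3c2 is the only open cell in row 3 admitting 1. So r3c2=1.
Step 21. [r2c2∈{7}] r2c2 is down to just 7 ⇒ r2c2=7.
Step 22. [r2c5∈{9}] only 9 remains possible at r2c5 ⇒ r2c5=9.
Step 23. [r1c1∈{4}] r1c1 has the single candidate 4 ⇒ r1c1=4.
Step 24. [r9c3∈{4,5}] 4 has one home in row 9: r9c3. So r9c3=4.
Step 25. [r1c3∈{8}] r1c3's peers cover all but 8. So r1c3=8.
Step 26. [r3c3∈{9}] r3c3 is down to just 9. So r3c3=9.
Step 27. [r5c3∈{2}] r5c3's peers cover all but 2. So r5c3=2.
Step 28. [r2c3∈{5}] nothing but 5 survives at r2c3, so r2c3=5.
Step 29. [r9c4∈{7}] r9c4 has the single candidate 7, so r9c4=7.
Step 30. [r5c7∈{5}] r5c7 is down to just 5. So r5c7=5.
Step 31. [r4c8∈{2}] nothing but 2 survives at r4c8. So r4c8=2.
Step 32. [r2c1∈{2}] only 2 remains possible at r2c1 ⇒ r2c1=2.
Step 33. [r3c5∈{8}] r3c5's peers cover all but 8. So r3c5=8.
Step 34. [r6c9∈{6}] nothing but 6 survives at r6c9, so r6c9=6.
Step 35. [r7c2∈{8}] only 8 remains possible at r7c2, so r7c2=8.
Step 36. [r8c4∈{2}] r8c4 is down to just 2. So r8c4=2.
Step 37. [r3c1∈{6}] nothing but 6 survives at r3c1, so r3c1=6.
Step 38. [r7c5∈{3}] r7c5 has the single candidate 3, so r7c5=3.
Step 39. [r9c1∈{5}] r9c1 has the single candidate 5. So r9c1=5.
Step 40. [r5c1∈{9}] r5c1's peers cover all but 9, so r5c1=9.
Step 41. [r4c9∈{3}] nothing but 3 survives at r4c9, so r4c9=3.
Step 42. [r6c3∈{7}] nothing but 7 survives at r6c3 ⇒ r6c3=7.
Step 43. [r2c9∈{1}] only 1 remains possible at r2c9, so r2c9=1.
Step 44. [r4c7∈{4}] r4c7 is down to just 4, so r4c7=4.
Step 45. [r8c7∈{6}] r8c7's peers cover all but 6. So r8c7=6.
Step 46. [r9c9∈{9}] r9c9's peers cover all but 9, so r9c9=9.
Step 47. [r4c4∈{9}] r4c4 has the single candidate 9 ⇒ r4c4=9.
Step 48. [r1c5∈{7}] r1c5's peers cover all but 7. So r1c5=7.
Step 49. [r5c6∈{1}] r5c6's peers cover all but 1 ⇒ r5c6=1.
Step 50. [r6c2∈{4}] nothing but 4 survives at r6c2. So r6c2=4.

Answer: 4 3 8 1 7 2 9 6 5 / 2 7 5 6 9 3 8 4 1 / 6 1 9 5 8 4 2 3 7 / 8 5 1 9 6 7 4 2 3 / 9 6 2 3 4 1 5 7 8 / 3 4 7 8 2 5 1 9 6 / 1 8 6 4 3 9 7 5 2 / 7 9 3 2 5 8 6 1 4 / 5 2 4 7 1 6 3 8 9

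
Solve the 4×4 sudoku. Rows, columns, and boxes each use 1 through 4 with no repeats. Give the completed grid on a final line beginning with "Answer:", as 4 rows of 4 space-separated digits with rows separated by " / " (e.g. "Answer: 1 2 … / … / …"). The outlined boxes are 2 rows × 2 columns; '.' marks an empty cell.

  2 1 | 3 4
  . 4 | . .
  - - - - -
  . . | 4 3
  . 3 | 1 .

Step 1. [r2c3∈{2}] r2c3 has the single candidate 2, so r2c3=2.
Step 2. [r3c2∈{2}] r3c2's peers cover all but 2, so r3c2=2.
Step 3. [r4c1∈{4}] nothing but 4 survives at r4c1, so r4c1=4.
Step 4. [r2c4∈{1}] r2c4's peers cover all but 1. So r2c4=1.
Step 5. [r2c1∈{3}] r2c1's peers cover all but 3 ⇒ r2c1=3.
Step 6. [r4c4∈{2}] only 2 remains possible at r4c4. So r4c4=2.
Step 7. [r3c1∈{1}] only 1 remains possible at r3c1. So r3c1=1.

Answer: 2 1 3 4 / 3 4 2 1 / 1 2 4 3 / 4 3 1 2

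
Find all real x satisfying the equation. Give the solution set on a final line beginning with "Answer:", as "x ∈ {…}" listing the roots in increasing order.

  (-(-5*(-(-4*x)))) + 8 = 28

Step 1. [(-(-5*(-(-4*x)))) + 8 = 28] subtract 8: x sits inside (… + 8) ⇒ sub: -(-5*(-(-4*x))) = 20.
Step 2. [-(-5*(-(-4*x))) = 20] LHS negated; negate both sides, so neg: -5*(-(-4*x)) = -20.
Step 3. [-5*(-(-4*x)) = -20] leading coefficient -5: divide by -5, so div: -(-4*x) = 4.
Step 4. [-(-4*x) = 4] LHS negated; negate both sides, so neg: -4*x = -4.
Step 5. [-4*x = -4] LHS = -4·(…); ÷-4 both sides, so div: x = 1.

Answer: x ∈ {1}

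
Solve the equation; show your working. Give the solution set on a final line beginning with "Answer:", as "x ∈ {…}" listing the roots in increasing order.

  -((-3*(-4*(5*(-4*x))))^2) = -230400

Step 1. [-((-3*(-4*(5*(-4*x))))^2) = -230400] LHS negated; negate both sides. So neg: (-3*(-4*(5*(-4*x))))^2 = 230400.
Step 2. [(-3*(-4*(5*(-4*x))))^2 = 230400] LHS squared, RHS 230400 ≥ 0: apply √ (±), so sqrt: -3*(-4*(5*(-4*x))) = 480 or -480.
Step 3. [-3*(-4*(5*(-4*x))) = 480 or -480] leading coefficient -3: divide by -3. So div: -4*(5*(-4*x)) = -160 or 160.
Step 4. [-4*(5*(-4*x)) = -160 or 160] -4·(inner) — divide through by -4 ⇒ div: 5*(-4*x) = 40 or -40.
Step 5. [5*(-4*x) = 40 or -40] leading coefficient 5: divide by 5. So div: -4*x = 8 or -8.
Step 6. [-4*x = 8 or -8] -4·(inner) — divide through by -4. So div: x = -2 or 2.

Answer: x ∈ {-2, 2}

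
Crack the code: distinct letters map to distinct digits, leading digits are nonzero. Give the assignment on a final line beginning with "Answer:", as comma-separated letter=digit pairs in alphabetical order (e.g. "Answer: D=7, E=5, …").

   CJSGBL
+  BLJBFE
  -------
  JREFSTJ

Step 1. [col 1: L + E ≡ J (mod 10)] several values work for L in column 1 (L + E ≡ J (mod 10), carry-in 0); try L=5. So L=5.
Step 2. [col 1: L + E ≡ J (mod 10)] E=6 is one option consistent with column 1 (L + E ≡ J (mod 10), carry-in 0) — take it ⇒ E=6.
Step 3. [col 1: L + E ≡ J (mod 10)] column 1 reads L+E+carry(0)=J with L=5, E=6; with digits 5,6 already taken and all letters distinct, the only value for J is 1. So J=1.
Step 4. [col 2: B + F ≡ T (mod 10)] no forcing yet in column 2 (carry-in 1); F=4 is free and consistent — try it ⇒ F=4.
Step 5. [col 2: B + F ≡ T (mod 10)] column 2 (B + F ≡ T (mod 10), carry-in 1) doesn't pin T yet; pick T=8 and continue. So T=8.
Step 6. [col 2: B + F ≡ T (mod 10)] column 2 reads B+F+carry(1)=T with F=4, T=8; with digits 1,4,5,6,8 already taken and all letters distinct, the only value for B is 3, so B=3.
Step 7. [col 3: G + B ≡ S (mod 10)] several values work for G in column 3 (G + B ≡ S (mod 10), carry-in 0); try G=9, so G=9.
Step 8. [col 3: G + B ≡ S (mod 10)] from column 3 (G=9, B=3, carry-in 0, digits 1,3,4,5,6,8,9 already taken and all letters distinct): S must equal 2. So S=2.
Step 9. [col 6: C + B ≡ R (mod 10)] column 6 reads C+B+carry(0)=R with B=3; with digits 1,2,3,4,5,6,8,9 already taken and all letters distinct, the only value for R is 0 ⇒ R=0.
Step 10. [col 6: C + B ≡ R (mod 10)] from column 6 (B=3, R=0, carry-in 0, digits 0,1,2,3,4,5,6,8,9 already taken and all letters distinct): C must equal 7. So C=7.

Answer: B=3, C=7, E=6, F=4, G=9, J=1, L=5, R=0, S=2, T=8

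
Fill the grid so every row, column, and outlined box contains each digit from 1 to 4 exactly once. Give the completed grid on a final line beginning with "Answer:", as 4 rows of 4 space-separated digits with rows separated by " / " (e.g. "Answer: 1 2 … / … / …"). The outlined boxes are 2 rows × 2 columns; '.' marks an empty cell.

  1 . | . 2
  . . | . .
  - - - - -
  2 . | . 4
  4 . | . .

Step 1. [r2c1∈{3}] only 3 remains possible at r2c1, so r2c1=3.
Step 2. [r4c4∈{1,3}] 3 has one home in col 4: r4c4, so r4c4=3.
Step 3. [r3c3∈{1}] r3c3's peers cover all but 1 ⇒ r3c3=1.
Step 4. [r1c2∈{4}] nothing but 4 survives at r1c2. So r1c2=4.
Step 5. [r1c3∈{3}] nothing but 3 survives at r1c3, so r1c3=3.
Step 6. [r2c2∈{2}] nothing but 2 survives at r2c2 ⇒ r2c2=2.
Step 7. [r3c2∈{3}] r3c2 has the single candidate 3, so r3c2=3.
Step 8. [r4c2∈{1}] r4c2 is down to just 1. So r4c2=1.
Step 9. [r4c3∈{2}] r4c3 has the single candidate 2. So r4c3=2.
Step 10. [r2c3∈{4}] r2c3's peers cover all but 4, so r2c3=4.
Step 11. [r2c4∈{1}] only 1 remains possible at r2c4. So r2c4=1.

Answer: 1 4 3 2 / 3 2 4 1 / 2 3 1 4 / 4 1 2 3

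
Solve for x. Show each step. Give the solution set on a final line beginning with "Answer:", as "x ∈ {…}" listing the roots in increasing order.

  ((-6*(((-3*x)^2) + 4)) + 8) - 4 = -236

Step 1. [((-6*(((-3*x)^2) + 4)) + 8) - 4 = -236] the outer -4 inverts by adding 4, so sub: (-6*(((-3*x)^2) + 4)) + 8 = -232.
Step 2. [(-6*(((-3*x)^2) + 4)) + 8 = -232] 8 comes off first (subtract 8). So sub: -6*(((-3*x)^2) + 4) = -240.
Step 3. [-6*(((-3*x)^2) + 4) = -240] -6·(inner) — divide through by -6, so div: ((-3*x)^2) + 4 = 40.
Step 4. [((-3*x)^2) + 4 = 40] 4 comes off first (subtract 4). So sub: (-3*x)^2 = 36.
Step 5. [(-3*x)^2 = 36] LHS squared, RHS 36 ≥ 0: apply √ (±) ⇒ sqrt: -3*x = 6 or -6.
Step 6. [-3*x = 6 or -6] -3·(inner) — divide through by -3. So div: x = -2 or 2.

Answer: x ∈ {-2, 2}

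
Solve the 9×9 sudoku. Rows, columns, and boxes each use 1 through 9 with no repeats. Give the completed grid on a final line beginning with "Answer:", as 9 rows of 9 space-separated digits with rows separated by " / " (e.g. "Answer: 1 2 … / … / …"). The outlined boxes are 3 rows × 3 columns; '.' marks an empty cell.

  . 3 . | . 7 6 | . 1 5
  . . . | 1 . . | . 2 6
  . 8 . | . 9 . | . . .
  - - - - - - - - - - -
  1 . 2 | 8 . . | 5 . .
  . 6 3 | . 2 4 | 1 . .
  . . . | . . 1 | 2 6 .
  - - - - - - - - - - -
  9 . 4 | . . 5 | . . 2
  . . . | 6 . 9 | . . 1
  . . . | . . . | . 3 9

Step 1. [r1c7∈{4,8,9}] 8 has one home in row 1: r1c7, so r1c7=8.
Step 2. [r8c8∈{4,5,7,8}] in col 8, 5 fits only at r8c8, so r8c8=5.
Step 3. [r2c7∈{3,4,7,9}] 9 has one home in col 7: r2c7, so r2c7=9.
Step 4. [r3c7∈{3,4,7}] 3 has one home in col 7: r3c7, so r3c7=3.
Step 5. [r3c6∈{2}] only 2 remains possible at r3c6. So r3c6=2.
Step 6. [r3c3∈{1,5,6,7}] across row 3, 1 lands solely at r3c3. So r3c3=1.
Step 7. [r9c3∈{5,6,7,8}] in col 3, 6 fits only at r9c3. So r9c3=6.
Step 8. [r8c1∈{2,3,7,8}] 3 has one home in col 1: r8c1, so r8c1=3.
Step 9. [r9c4∈{2,4,7}] across col 4, 2 lands solely at r9c4. So r9c4=2.
Step 10. [r1c4∈{4}] only 4 remains possible at r1c4, so r1c4=4.
Step 11. [r3c4∈{5}] r3c4 is down to just 5 ⇒ r3c4=5.
Step 12. [r5c1∈{5,7,8}] 5 has one home in row 5: r5c1 ⇒ r5c1=5.
Step 13. [r9c2∈{1,5,7}] row 9 places 5 nowhere but r9c2 ⇒ r9c2=5.
Step 14. [r9c5∈{1,4,8}] in row 9, 1 fits only at r9c5, so r9c5=1.
Step 15. [r7c8∈{7,8}] in box 9, 8 fits only at r7c8 ⇒ r7c8=8.
Step 16. [r7c5∈{3}] r7c5 has the single candidate 3 ⇒ r7c5=3.
Step 17. [r7c4∈{7}] only 7 remains possible at r7c4. So r7c4=7.
Step 18. [r4c6∈{3,7}] col 6 places 7 nowhere but r4c6 ⇒ r4c6=7.
Step 19. [r9c6∈{8}] only 8 remains possible at r9c6 ⇒ r9c6=8.
Step 20. [r9c1∈{7}] r9c1 has the single candidate 7. So r9c1=7.
Step 21. [r6c1∈{4,8}] 8 has one home in col 1: r6c1. So r6c1=8.
Step 22. [r6c4∈{3,9}] col 4 places 3 nowhere but r6c4. So r6c4=3.
Step 23. [r2c1∈{4}] only 4 remains possible at r2c1 ⇒ r2c1=4.
Step 24. [r2c2∈{7}] nothing but 7 survives at r2c2, so r2c2=7.
Step 25. [r6c3∈{7,9}] r6c3 is the only open cell in col 3 admitting 7 ⇒ r6c3=7.
Step 26. [r6c9∈{4}] only 4 remains possible at r6c9. So r6c9=4.
Step 27. [r3c9∈{7}] r3c9 has the single candidate 7, so r3c9=7.
Step 28. [r4c8∈{9}] only 9 remains possible at r4c8. So r4c8=9.
Step 29. [r8c7∈{4,7}] r8c7 is the only open cell in row 8 admitting 7. So r8c7=7.
Step 30. [r4c9∈{3}] r4c9's peers cover all but 3, so r4c9=3.
Step 31. [r8c5∈{4}] nothing but 4 survives at r8c5, so r8c5=4.
Step 32. [r2c5∈{8}] nothing but 8 survives at r2c5 ⇒ r2c5=8.
Step 33. [r1c1∈{2}] nothing but 2 survives at r1c1 ⇒ r1c1=2.
Step 34. [r4c5∈{6}] r4c5 is down to just 6, so r4c5=6.
Step 35. [r8c2∈{2}] r8c2 is down to just 2. So r8c2=2.
Step 36. [r5c8∈{7}] only 7 remains possible at r5c8 ⇒ r5c8=7.
Step 37. [r7c2∈{1}] nothing but 1 survives at r7c2. So r7c2=1.
Step 38. [r3c1∈{6}] only 6 remains possible at r3c1 ⇒ r3c1=6.
Step 39. [r9c7∈{4}] r9c7 is down to just 4 ⇒ r9c7=4.
Step 40. [r8c3∈{8}] nothing but 8 survives at r8c3 ⇒ r8c3=8.
Step 41. [r3c8∈{4}] r3c8 is down to just 4. So r3c8=4.
Step 42. [r6c2∈{9}] r6c2 is down to just 9. So r6c2=9.
Step 43. [r5c4∈{9}] r5c4's peers cover all but 9. So r5c4=9.
Step 44. [r7c7∈{6}] only 6 remains possible at r7c7, so r7c7=6.
Step 45. [r5c9∈{8}] r5c9's peers cover all but 8 ⇒ r5c9=8.
Step 46. [r1c3∈{9}] nothing but 9 survives at r1c3. So r1c3=9.
Step 47. [r4c2∈{4}] only 4 remains possible at r4c2. So r4c2=4.
Step 48. [r6c5∈{5}] r6c5 has the single candidate 5, so r6c5=5.
Step 49. [r2c3∈{5}] nothing but 5 survives at r2c3. So r2c3=5.
Step 50. [r2c6∈{3}] r2c6 is down to just 3. So r2c6=3.

Answer: 2 3 9 4 7 6 8 1 5 / 4 7 5 1 8 3 9 2 6 / 6 8 1 5 9 2 3 4 7 / 1 4 2 8 6 7 5 9 3 / 5 6 3 9 2 4 1 7 8 / 8 9 7 3 5 1 2 6 4 / 9 1 4 7 3 5 6 8 2 / 3 2 8 6 4 9 7 5 1 / 7 5 6 2 1 8 4 3 9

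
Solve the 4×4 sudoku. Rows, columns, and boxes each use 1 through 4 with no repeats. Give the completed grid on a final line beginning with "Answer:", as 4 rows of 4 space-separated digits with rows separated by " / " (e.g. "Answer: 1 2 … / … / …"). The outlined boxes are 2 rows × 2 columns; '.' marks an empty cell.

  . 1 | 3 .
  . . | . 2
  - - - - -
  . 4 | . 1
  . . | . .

Step 1. [r4c2∈{2,3}] in col 2, 2 fits only at r4c2 ⇒ r4c2=2.
Step 2. [r1c4∈{4}] r1c4 is down to just 4. So r1c4=4.
Step 3. [r3c1∈{3}] r3c1 is down to just 3 ⇒ r3c1=3.
Step 4. [r4c1∈{1}] only 1 remains possible at r4c1. So r4c1=1.
Step 5. [r4c3∈{4}] r4c3's peers cover all but 4. So r4c3=4.
Step 6. [r2c1∈{4}] only 4 remains possible at r2c1 ⇒ r2c1=4.
Step 7. [r2c3∈{1}] r2c3 is down to just 1, so r2c3=1.
Step 8. [r1c1∈{2}] r1c1 has the single candidate 2. So r1c1=2.
Step 9. [r2c2∈{3}] only 3 remains possible at r2c2 ⇒ r2c2=3.
Step 10. [r3c3∈{2}] r3c3's peers cover all but 2 ⇒ r3c3=2.
Step 11. [r4c4∈{3}] r4c4's peers cover all but 3, so r4c4=3.

Answer: 2 1 3 4 / 4 3 1 2 / 3 4 2 1 / 1 2 4 3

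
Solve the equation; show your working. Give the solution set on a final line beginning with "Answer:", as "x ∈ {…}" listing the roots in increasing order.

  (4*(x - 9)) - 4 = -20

Step 1. [(4*(x - 9)) - 4 = -20] peel the -4: add 4 from each side. So sub: 4*(x - 9) = -16.
Step 2. [4*(x - 9) = -16] 4·(inner) — divide through by 4. So div: x - 9 = -4.
Step 3. [x - 9 = -4] 9 comes off first (add 9), so sub: x = 5.

Answer: x ∈ {5}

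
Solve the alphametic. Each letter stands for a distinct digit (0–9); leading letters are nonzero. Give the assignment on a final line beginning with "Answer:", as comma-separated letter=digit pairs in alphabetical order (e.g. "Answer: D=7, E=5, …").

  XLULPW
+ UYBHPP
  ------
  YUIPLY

Step 1. [col 1: W + P ≡ Y (mod 10)] several values work for Y in column 1 (W + P ≡ Y (mod 10), carry-in 0); try Y=6. So Y=6.
Step 2. [col 1: W + P ≡ Y (mod 10)] column 1 (W + P ≡ Y (mod 10), carry-in 0) doesn't pin W yet; pick W=9 and continue. So W=9.
Step 3. [col 1: W + P ≡ Y (mod 10)] in column 1 we have W+P≡Y with carry-in 0; given W=9, Y=6 and digits 6,9 already taken and all letters distinct, that pins P to 7, so P=7.
Step 4. [col 2: P + P ≡ L (mod 10)] from column 2 (P=7, carry-in 1, digits 6,7,9 already taken and all letters distinct): L must equal 5 ⇒ L=5.
Step 5. [col 3: L + H ≡ P (mod 10)] column 3: given L=5, P=7, carry-in 1, and digits 5,6,7,9 already taken and all letters distinct, L+H≡P (mod 10) forces H=1 ⇒ H=1.
Step 6. [col 4: U + B ≡ I (mod 10)] several values work for I in column 4 (U + B ≡ I (mod 10), carry-in 0); try I=0 ⇒ I=0.
Step 7. [col 4: U + B ≡ I (mod 10)] U=2 is one option consistent with column 4 (U + B ≡ I (mod 10), carry-in 0) — take it ⇒ U=2.
Step 8. [col 4: U + B ≡ I (mod 10)] column 4 reads U+B+carry(0)=I with U=2, I=0; with digits 0,1,2,5,6,7,9 already taken and all letters distinct, the only value for B is 8. So B=8.
Step 9. [col 6: X + U ≡ Y (mod 10)] in column 6 we have X+U≡Y with carry-in 1; given U=2, Y=6 and digits 0,1,2,5,6,7,8,9 already taken and all letters distinct, that pins X to 3. So X=3.

Answer: B=8, H=1, I=0, L=5, P=7, U=2, W=9, X=3, Y=6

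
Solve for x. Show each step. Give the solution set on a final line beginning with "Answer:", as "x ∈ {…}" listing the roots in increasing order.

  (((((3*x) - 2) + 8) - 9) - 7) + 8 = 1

Step 1. [(((((3*x) - 2) + 8) - 9) - 7) + 8 = 1] +8 is outermost — subtract 8 both sides. So sub: ((((3*x) - 2) + 8) - 9) - 7 = -7.
Step 2. [((((3*x) - 2) + 8) - 9) - 7 = -7] add 7: x sits inside (… - 7) ⇒ sub: (((3*x) - 2) + 8) - 9 = 0.
Step 3. [(((3*x) - 2) + 8) - 9 = 0] add 9: x sits inside (… - 9). So sub: ((3*x) - 2) + 8 = 9.
Step 4. [((3*x) - 2) + 8 = 9] the outer +8 inverts by subtracting 8, so sub: (3*x) - 2 = 1.
Step 5. [(3*x) - 2 = 1] -2 is outermost — add 2 both sides. So sub: 3*x = 3.
Step 6. [3*x = 3] leading coefficient 3: divide by 3 ⇒ div: x = 1.

Answer: x ∈ {1}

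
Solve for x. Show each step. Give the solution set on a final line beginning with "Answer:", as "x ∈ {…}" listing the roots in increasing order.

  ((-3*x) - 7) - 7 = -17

Step 1. [((-3*x) - 7) - 7 = -17] 7 comes off first (add 7) ⇒ sub: (-3*x) - 7 = -10.
Step 2. [(-3*x) - 7 = -10] the outer -7 inverts by adding 7 ⇒ sub: -3*x = -3.
Step 3. [-3*x = -3] LHS = -3·(…); ÷-3 both sides ⇒ div: x = 1.

Answer: x ∈ {1}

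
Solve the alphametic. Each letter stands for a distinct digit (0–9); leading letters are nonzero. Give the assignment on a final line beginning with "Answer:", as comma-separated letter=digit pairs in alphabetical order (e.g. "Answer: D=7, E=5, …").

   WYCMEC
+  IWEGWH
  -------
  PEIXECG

Step 1. [col 1: C + H ≡ G (mod 10)] G=0 is one option consistent with column 1 (C + H ≡ G (mod 10), carry-in 0) — take it ⇒ G=0.
Step 2. [P] the sum has 7 digits but both addends have 6; that extra leading digit P is the final carry, namely 1, so P=1.
Step 3. [col 1: C + H ≡ G (mod 10)] H=8 is one option consistent with column 1 (C + H ≡ G (mod 10), carry-in 0) — take it ⇒ H=8.
Step 4. [col 1: C + H ≡ G (mod 10)] in column 1 we have C+H≡G with carry-in 0; given H=8, G=0 and digits 0,1,8 already taken and all letters distinct, that pins C to 2 ⇒ C=2.
Step 5. [col 2: E + W ≡ C (mod 10)] no forcing yet in column 2 (carry-in 1); E=5 is free and consistent — try it. So E=5.
Step 6. [col 2: E + W ≡ C (mod 10)] column 2: given E=5, C=2, carry-in 1, and digits 0,1,2,5,8 already taken and all letters distinct, E+W≡C (mod 10) forces W=6 ⇒ W=6.
Step 7. [col 3: M + G ≡ E (mod 10)] from column 3 (G=0, E=5, carry-in 1, digits 0,1,2,5,6,8 already taken and all letters distinct): M must equal 4. So M=4.
Step 8. [col 4: C + E ≡ X (mod 10)] in column 4 we have C+E≡X with carry-in 0; given C=2, E=5 and digits 0,1,2,4,5,6,8 already taken and all letters distinct, that pins X to 7 ⇒ X=7.
Step 9. [col 5: Y + W ≡ I (mod 10)] column 5 reads Y+W+carry(0)=I with W=6; with digits 0,1,2,4,5,6,7,8 already taken and all letters distinct, the only value for Y is 3. So Y=3.
Step 10. [col 5: Y + W ≡ I (mod 10)] in column 5 we have Y+W≡I with carry-in 0; given Y=3, W=6 and digits 0,1,2,3,4,5,6,7,8 already taken and all letters distinct, that pins I to 9. So I=9.

Answer: C=2, E=5, G=0, H=8, I=9, M=4, P=1, W=6, X=7, Y=3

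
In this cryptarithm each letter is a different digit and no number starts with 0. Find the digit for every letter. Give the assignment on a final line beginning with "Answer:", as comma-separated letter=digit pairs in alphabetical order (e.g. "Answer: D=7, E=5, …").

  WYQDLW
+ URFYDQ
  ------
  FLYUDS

Step 1. [col 1: W + Q ≡ S (mod 10)] several values work for Q in column 1 (W + Q ≡ S (mod 10), carry-in 0); try Q=7. So Q=7.
Step 2. [col 1: W + Q ≡ S (mod 10)] no forcing yet in column 1 (carry-in 0); S=0 is free and consistent — try it, so S=0.
Step 3. [col 1: W + Q ≡ S (mod 10)] column 1: given Q=7, S=0, carry-in 0, and digits 0,7 already taken and all letters distinct, W+Q≡S (mod 10) forces W=3. So W=3.
Step 4. [col 2: L + D ≡ D (mod 10)] column 2 reads L+D+carry(1)=D with nothing yet; with digits 0,3,7 already taken and all letters distinct, the only value for L is 9 ⇒ L=9.
Step 5. [col 2: L + D ≡ D (mod 10)] no forcing yet in column 2 (carry-in 1); D=8 is free and consistent — try it. So D=8.
Step 6. [col 3: D + Y ≡ U (mod 10)] no forcing yet in column 3 (carry-in 1); U=1 is free and consistent — try it, so U=1.
Step 7. [col 3: D + Y ≡ U (mod 10)] from column 3 (D=8, U=1, carry-in 1, digits 0,1,3,7,8,9 already taken and all letters distinct): Y must equal 2, so Y=2.
Step 8. [col 4: Q + F ≡ Y (mod 10)] from column 4 (Q=7, Y=2, carry-in 1, digits 0,1,2,3,7,8,9 already taken and all letters distinct): F must equal 4, so F=4.
Step 9. [col 5: Y + R ≡ L (mod 10)] column 5: given Y=2, L=9, carry-in 1, and digits 0,1,2,3,4,7,8,9 already taken and all letters distinct, Y+R≡L (mod 10) forces R=6. So R=6.

Answer: D=8, F=4, L=9, Q=7, R=6, S=0, U=1, W=3, Y=2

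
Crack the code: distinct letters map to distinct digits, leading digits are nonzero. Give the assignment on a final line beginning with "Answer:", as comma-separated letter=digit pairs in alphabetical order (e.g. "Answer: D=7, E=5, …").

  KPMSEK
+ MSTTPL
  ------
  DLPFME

Step 1. [col 1: K + L ≡ E (mod 10)] no forcing yet in column 1 (carry-in 0); E=1 is free and consistent — try it, so E=1.
Step 2. [col 1: K + L ≡ E (mod 10)] several values work for L in column 1 (K + L ≡ E (mod 10), carry-in 0); try L=6, so L=6.
Step 3. [col 1: K + L ≡ E (mod 10)] column 1 reads K+L+carry(0)=E with L=6, E=1; with digits 1,6 already taken and all letters distinct, the only value for K is 5. So K=5.
Step 4. [col 2: E + P ≡ M (mod 10)] column 2 (E + P ≡ M (mod 10), carry-in 1) doesn't pin P yet; pick P=2 and continue ⇒ P=2.
Step 5. [col 2: E + P ≡ M (mod 10)] from column 2 (E=1, P=2, carry-in 1, digits 1,2,5,6 already taken and all letters distinct): M must equal 4, so M=4.
Step 6. [col 3: S + T ≡ F (mod 10)] column 3 (S + T ≡ F (mod 10), carry-in 0) doesn't pin T yet; pick T=7 and continue ⇒ T=7.
Step 7. [col 3: S + T ≡ F (mod 10)] from column 3 (T=7, carry-in 0, digits 1,2,4,5,6,7 already taken and all letters distinct): F must equal 0. So F=0.
Step 8. [col 3: S + T ≡ F (mod 10)] from column 3 (T=7, F=0, carry-in 0, digits 0,1,2,4,5,6,7 already taken and all letters distinct): S must equal 3 ⇒ S=3.
Step 9. [col 6: K + M ≡ D (mod 10)] in column 6 we have K+M≡D with carry-in 0; given K=5, M=4 and digits 0,1,2,3,4,5,6,7 already taken and all letters distinct, that pins D to 9. So D=9.

Answer: D=9, E=1, F=0, K=5, L=6, M=4, P=2, S=3, T=7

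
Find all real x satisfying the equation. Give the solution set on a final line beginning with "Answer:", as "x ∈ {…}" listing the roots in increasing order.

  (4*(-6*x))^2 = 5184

Step 1. [(4*(-6*x))^2 = 5184] √ both sides: 5184 ≥ 0 gives two branches, so sqrt: 4*(-6*x) = 72 or -72.
Step 2. [4*(-6*x) = 72 or -72] 4·(inner) — divide through by 4. So div: -6*x = 18 or -18.
Step 3. [-6*x = 18 or -18] leading coefficient -6: divide by -6 ⇒ div: x = -3 or 3.

Answer: x ∈ {-3, 3}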